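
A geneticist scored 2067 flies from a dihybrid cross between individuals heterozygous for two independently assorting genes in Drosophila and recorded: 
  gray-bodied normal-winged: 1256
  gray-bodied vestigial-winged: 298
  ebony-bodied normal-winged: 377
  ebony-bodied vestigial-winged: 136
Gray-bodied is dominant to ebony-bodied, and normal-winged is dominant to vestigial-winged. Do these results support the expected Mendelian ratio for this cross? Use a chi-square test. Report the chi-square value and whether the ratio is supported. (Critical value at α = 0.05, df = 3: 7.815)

A dihybrid F₂ with independent assortment and complete dominance at both loci gives a 9:3:3:1 phenotypic ratio.
Expected counts for N = 2067 under a 9:3:3:1 ratio (total parts = 16):
  gray-bodied normal-winged: 2067 × 9/16 = 1162.6875
  gray-bodied vestigial-winged: 2067 × 3/16 = 387.5625
  ebony-bodied normal-winged: 2067 × 3/16 = 387.5625
  ebony-bodied vestigial-winged: 2067 × 1/16 = 129.1875
χ² = Σ (O − E)² / E
  gray-bodied normal-winged: (1256 − 1162.6875)² / 1162.6875 = 7.4889
  gray-bodied vestigial-winged: (298 − 387.5625)² / 387.5625 = 20.6972
  ebony-bodied normal-winged: (377 − 387.5625)² / 387.5625 = 0.2879
  ebony-bodied vestigial-winged: (136 − 129.1875)² / 129.1875 = 0.3592
χ² = 7.4889 + 20.6972 + 0.2879 + 0.3592 = 28.8332 ≈ 28.833
Degrees of freedom = 4 − 1 = 3; critical value at α = 0.05 is 7.815.
Since 28.833 > 7.815, we reject the null hypothesis — the data do not fit the 9:3:3:1 ratio.

28.833; not consistent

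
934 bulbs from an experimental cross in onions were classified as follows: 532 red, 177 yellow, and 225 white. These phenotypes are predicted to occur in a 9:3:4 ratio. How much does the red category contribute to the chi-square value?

Expected counts for N = 934 under a 9:3:4 ratio (total parts = 16):
  red: 934 × 9/16 = 525.375
  yellow: 934 × 3/16 = 175.125
  white: 934 × 4/16 = 233.5
Contribution of red: (532 − 525.375)² / 525.375 = 0.0835

0.084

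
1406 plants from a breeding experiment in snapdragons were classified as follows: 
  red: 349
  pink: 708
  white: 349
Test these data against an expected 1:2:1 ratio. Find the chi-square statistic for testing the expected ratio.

Expected counts for N = 1406 under a 1:2:1 ratio (total parts = 4):
  red: 1406 × 1/4 = 351.5
  pink: 1406 × 2/4 = 703
  white: 1406 × 1/4 = 351.5
χ² = Σ (O − E)² / E
  red: (349 − 351.5)² / 351.5 = 0.0178
  pink: (708 − 703)² / 703 = 0.0356
  white: (349 − 351.5)² / 351.5 = 0.0178
χ² = 0.0178 + 0.0356 + 0.0178 = 0.0712 ≈ 0.071

0.071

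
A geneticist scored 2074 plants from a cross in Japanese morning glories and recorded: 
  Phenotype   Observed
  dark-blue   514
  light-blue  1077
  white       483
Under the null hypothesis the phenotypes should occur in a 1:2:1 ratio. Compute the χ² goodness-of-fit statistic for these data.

Expected counts for N = 2074 under a 1:2:1 ratio (total parts = 4):
  dark-blue: 2074 × 1/4 = 518.5
  light-blue: 2074 × 2/4 = 1037
  white: 2074 × 1/4 = 518.5
χ² = Σ (O − E)² / E
  dark-blue: (514 − 518.5)² / 518.5 = 0.0391
  light-blue: (1077 − 1037)² / 1037 = 1.5429
  white: (483 − 518.5)² / 518.5 = 2.4306
χ² = 0.0391 + 1.5429 + 2.4306 = 4.0126 ≈ 4.013

4.013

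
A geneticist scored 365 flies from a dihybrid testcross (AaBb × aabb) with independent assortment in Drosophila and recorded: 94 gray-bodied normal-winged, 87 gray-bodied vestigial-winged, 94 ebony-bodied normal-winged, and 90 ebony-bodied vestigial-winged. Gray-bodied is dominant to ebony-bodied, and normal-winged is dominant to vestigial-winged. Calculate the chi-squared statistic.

0.381

A dihybrid testcross with independent assortment gives a 1:1:1:1 ratio.
Total ratio parts = 4. Expected numbers out of 365:
  gray-bodied normal-winged: 365 × 1/4 = 91.25
  gray-bodied vestigial-winged: 365 × 1/4 = 91.25
  ebony-bodied normal-winged: 365 × 1/4 = 91.25
  ebony-bodied vestigial-winged: 365 × 1/4 = 91.25
χ² = Σ (O − E)² / E
  gray-bodied normal-winged: (94 − 91.25)² / 91.25 = 0.0829
  gray-bodied vestigial-winged: (87 − 91.25)² / 91.25 = 0.1979
  ebony-bodied normal-winged: (94 − 91.25)² / 91.25 = 0.0829
  ebony-bodied vestigial-winged: (90 − 91.25)² / 91.25 = 0.0171
χ² = 0.0829 + 0.1979 + 0.0829 + 0.0171 = 0.3808 ≈ 0.381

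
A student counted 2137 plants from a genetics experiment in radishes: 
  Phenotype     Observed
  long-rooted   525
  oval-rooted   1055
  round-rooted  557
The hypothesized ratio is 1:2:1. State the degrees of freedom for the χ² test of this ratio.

2

A goodness-of-fit test with 3 phenotype classes has df = 3 − 1 = 2.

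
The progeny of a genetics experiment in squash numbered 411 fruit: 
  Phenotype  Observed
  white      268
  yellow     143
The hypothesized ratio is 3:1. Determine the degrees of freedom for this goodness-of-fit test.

1

A goodness-of-fit test with 2 phenotype classes has df = 2 − 1 = 1.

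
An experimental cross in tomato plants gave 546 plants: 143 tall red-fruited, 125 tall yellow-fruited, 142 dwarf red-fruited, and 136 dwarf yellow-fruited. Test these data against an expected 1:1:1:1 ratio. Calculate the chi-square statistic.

Expected counts for N = 546 under a 1:1:1:1 ratio (total parts = 4):
  tall red-fruited: 546 × 1/4 = 136.5
  tall yellow-fruited: 546 × 1/4 = 136.5
  dwarf red-fruited: 546 × 1/4 = 136.5
  dwarf yellow-fruited: 546 × 1/4 = 136.5
χ² = Σ (O − E)² / E
  tall red-fruited: (143 − 136.5)² / 136.5 = 0.3095
  tall yellow-fruited: (125 − 136.5)² / 136.5 = 0.9689
  dwarf red-fruited: (142 − 136.5)² / 136.5 = 0.2216
  dwarf yellow-fruited: (136 − 136.5)² / 136.5 = 0.0018
χ² = 0.3095 + 0.9689 + 0.2216 + 0.0018 = 1.5018 ≈ 1.502

1.502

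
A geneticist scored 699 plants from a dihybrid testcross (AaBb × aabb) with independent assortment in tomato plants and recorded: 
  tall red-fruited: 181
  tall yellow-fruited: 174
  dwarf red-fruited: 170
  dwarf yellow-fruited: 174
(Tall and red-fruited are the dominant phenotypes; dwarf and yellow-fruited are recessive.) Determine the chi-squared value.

0.359

A dihybrid testcross with independent assortment gives a 1:1:1:1 ratio.
Under the 1:1:1:1 hypothesis (Σ ratio = 4, N = 699):
  tall red-fruited: 699 × 1/4 = 174.75
  tall yellow-fruited: 699 × 1/4 = 174.75
  dwarf red-fruited: 699 × 1/4 = 174.75
  dwarf yellow-fruited: 699 × 1/4 = 174.75
χ² = Σ (O − E)² / E
  tall red-fruited: (181 − 174.75)² / 174.75 = 0.2235
  tall yellow-fruited: (174 − 174.75)² / 174.75 = 0.0032
  dwarf red-fruited: (170 − 174.75)² / 174.75 = 0.1291
  dwarf yellow-fruited: (174 − 174.75)² / 174.75 = 0.0032
χ² = 0.2235 + 0.0032 + 0.1291 + 0.0032 = 0.359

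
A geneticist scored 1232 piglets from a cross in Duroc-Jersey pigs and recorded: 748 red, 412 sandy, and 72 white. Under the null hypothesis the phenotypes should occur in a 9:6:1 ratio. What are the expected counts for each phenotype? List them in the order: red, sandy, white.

693, 462, 77

Total ratio parts = 16. Expected numbers out of 1232:
  red: 1232 × 9/16 = 693
  sandy: 1232 × 6/16 = 462
  white: 1232 × 1/16 = 77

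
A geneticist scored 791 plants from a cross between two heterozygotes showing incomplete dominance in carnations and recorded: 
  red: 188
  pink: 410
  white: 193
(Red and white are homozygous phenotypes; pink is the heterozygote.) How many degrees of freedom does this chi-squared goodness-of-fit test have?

2

With incomplete dominance, a heterozygote × heterozygote cross gives a 1:2:1 phenotypic ratio.
A goodness-of-fit test with 3 phenotype classes has df = 3 − 1 = 2.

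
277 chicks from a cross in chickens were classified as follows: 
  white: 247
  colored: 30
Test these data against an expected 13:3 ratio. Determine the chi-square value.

11.404

Total ratio parts = 16. Expected numbers out of 277:
  white: 277 × 13/16 = 225.0625
  colored: 277 × 3/16 = 51.9375
χ² = Σ (O − E)² / E
  white: (247 − 225.0625)² / 225.0625 = 2.1383
  colored: (30 − 51.9375)² / 51.9375 = 9.2660
χ² = 2.1383 + 9.2660 = 11.4043 ≈ 11.404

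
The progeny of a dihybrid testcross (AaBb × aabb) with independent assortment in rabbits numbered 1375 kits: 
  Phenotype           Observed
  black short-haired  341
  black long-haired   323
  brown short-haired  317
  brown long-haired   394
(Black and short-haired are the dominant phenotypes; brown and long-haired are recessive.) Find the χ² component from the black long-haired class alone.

A dihybrid testcross with independent assortment gives a 1:1:1:1 ratio.
Expected counts for N = 1375 under a 1:1:1:1 ratio (total parts = 4):
  black short-haired: 1375 × 1/4 = 343.75
  black long-haired: 1375 × 1/4 = 343.75
  brown short-haired: 1375 × 1/4 = 343.75
  brown long-haired: 1375 × 1/4 = 343.75
Contribution of black long-haired: (323 − 343.75)² / 343.75 = 1.2525

1.253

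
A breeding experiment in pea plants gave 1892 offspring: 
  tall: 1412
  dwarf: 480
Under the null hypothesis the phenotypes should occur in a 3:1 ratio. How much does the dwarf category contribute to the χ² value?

Expected counts for N = 1892 under a 3:1 ratio (total parts = 4):
  tall: 1892 × 3/4 = 1419
  dwarf: 1892 × 1/4 = 473
Contribution of dwarf: (480 − 473)² / 473 = 0.1036

0.104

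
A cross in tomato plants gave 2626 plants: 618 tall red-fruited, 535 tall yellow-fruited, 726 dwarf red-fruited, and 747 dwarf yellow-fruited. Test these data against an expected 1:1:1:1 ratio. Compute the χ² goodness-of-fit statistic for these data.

The 1:1:1:1 ratio has 4 parts, so with N = 2626 the expected counts are:
  tall red-fruited: 2626 × 1/4 = 656.5
  tall yellow-fruited: 2626 × 1/4 = 656.5
  dwarf red-fruited: 2626 × 1/4 = 656.5
  dwarf yellow-fruited: 2626 × 1/4 = 656.5
χ² = Σ (O − E)² / E
  tall red-fruited: (618 − 656.5)² / 656.5 = 2.2578
  tall yellow-fruited: (535 − 656.5)² / 656.5 = 22.4863
  dwarf red-fruited: (726 − 656.5)² / 656.5 = 7.3576
  dwarf yellow-fruited: (747 − 656.5)² / 656.5 = 12.4756
χ² = 2.2578 + 22.4863 + 7.3576 + 12.4756 = 44.5773 ≈ 44.577

44.577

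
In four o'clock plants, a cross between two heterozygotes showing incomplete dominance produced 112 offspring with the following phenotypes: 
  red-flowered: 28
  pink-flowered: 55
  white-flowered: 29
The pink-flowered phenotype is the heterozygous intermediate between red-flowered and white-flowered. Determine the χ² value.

With incomplete dominance, a heterozygote × heterozygote cross gives a 1:2:1 phenotypic ratio.
Under the 1:2:1 hypothesis (Σ ratio = 4, N = 112):
  red-flowered: 112 × 1/4 = 28
  pink-flowered: 112 × 2/4 = 56
  white-flowered: 112 × 1/4 = 28
χ² = Σ (O − E)² / E
  red-flowered: (28 − 28)² / 28 = 0.0000
  pink-flowered: (55 − 56)² / 56 = 0.0179
  white-flowered: (29 − 28)² / 28 = 0.0357
χ² = 0.0000 + 0.0179 + 0.0357 = 0.0536 ≈ 0.054

0.054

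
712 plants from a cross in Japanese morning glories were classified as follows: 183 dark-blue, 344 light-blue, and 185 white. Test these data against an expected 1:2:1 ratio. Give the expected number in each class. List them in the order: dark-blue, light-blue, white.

178, 356, 178

Total ratio parts = 4. Expected numbers out of 712:
  dark-blue: 712 × 1/4 = 178
  light-blue: 712 × 2/4 = 356
  white: 712 × 1/4 = 178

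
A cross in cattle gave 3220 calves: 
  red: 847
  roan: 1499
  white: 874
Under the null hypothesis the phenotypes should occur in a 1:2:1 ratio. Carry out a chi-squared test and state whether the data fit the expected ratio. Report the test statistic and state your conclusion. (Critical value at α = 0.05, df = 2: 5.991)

15.758; not consistent

Total ratio parts = 4. Expected numbers out of 3220:
  red: 3220 × 1/4 = 805
  roan: 3220 × 2/4 = 1610
  white: 3220 × 1/4 = 805
χ² = Σ (O − E)² / E
  red: (847 − 805)² / 805 = 2.1913
  roan: (1499 − 1610)² / 1610 = 7.6528
  white: (874 − 805)² / 805 = 5.9143
χ² = 2.1913 + 7.6528 + 5.9143 = 15.7584 ≈ 15.758
Degrees of freedom = 3 − 1 = 2; critical value at α = 0.05 is 5.991.
Since 15.758 > 5.991, we reject the null hypothesis — the data do not fit the 1:2:1 ratio.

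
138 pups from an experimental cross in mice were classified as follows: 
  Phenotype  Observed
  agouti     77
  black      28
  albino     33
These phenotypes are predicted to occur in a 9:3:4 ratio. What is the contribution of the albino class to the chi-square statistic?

The 9:3:4 ratio has 16 parts, so with N = 138 the expected counts are:
  agouti: 138 × 9/16 = 77.625
  black: 138 × 3/16 = 25.875
  albino: 138 × 4/16 = 34.5
Contribution of albino: (33 − 34.5)² / 34.5 = 0.0652

0.065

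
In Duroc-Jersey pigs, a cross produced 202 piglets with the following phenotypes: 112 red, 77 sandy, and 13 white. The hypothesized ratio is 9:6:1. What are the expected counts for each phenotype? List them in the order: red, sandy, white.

Total ratio parts = 16. Expected numbers out of 202:
  red: 202 × 9/16 = 113.625
  sandy: 202 × 6/16 = 75.75
  white: 202 × 1/16 = 12.625

113.625, 75.75, 12.625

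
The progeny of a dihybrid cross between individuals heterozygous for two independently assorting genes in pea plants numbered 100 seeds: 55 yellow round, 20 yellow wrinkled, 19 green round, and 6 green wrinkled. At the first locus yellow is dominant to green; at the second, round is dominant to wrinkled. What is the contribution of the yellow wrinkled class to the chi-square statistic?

A dihybrid F₂ with independent assortment and complete dominance at both loci gives a 9:3:3:1 phenotypic ratio.
The 9:3:3:1 ratio has 16 parts, so with N = 100 the expected counts are:
  yellow round: 100 × 9/16 = 56.25
  yellow wrinkled: 100 × 3/16 = 18.75
  green round: 100 × 3/16 = 18.75
  green wrinkled: 100 × 1/16 = 6.25
Contribution of yellow wrinkled: (20 − 18.75)² / 18.75 = 0.0833

0.083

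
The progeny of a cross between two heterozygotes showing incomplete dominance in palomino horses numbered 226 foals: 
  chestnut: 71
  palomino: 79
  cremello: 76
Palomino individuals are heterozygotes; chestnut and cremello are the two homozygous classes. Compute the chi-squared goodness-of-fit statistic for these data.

With incomplete dominance, a heterozygote × heterozygote cross gives a 1:2:1 phenotypic ratio.
The 1:2:1 ratio has 4 parts, so with N = 226 the expected counts are:
  chestnut: 226 × 1/4 = 56.5
  palomino: 226 × 2/4 = 113
  cremello: 226 × 1/4 = 56.5
χ² = Σ (O − E)² / E
  chestnut: (71 − 56.5)² / 56.5 = 3.7212
  palomino: (79 − 113)² / 113 = 10.2301
  cremello: (76 − 56.5)² / 56.5 = 6.7301
χ² = 3.7212 + 10.2301 + 6.7301 = 20.6814 ≈ 20.681

20.681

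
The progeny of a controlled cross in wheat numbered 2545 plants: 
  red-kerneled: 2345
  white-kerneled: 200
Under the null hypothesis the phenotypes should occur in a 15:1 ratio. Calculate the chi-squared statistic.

11.238

Total ratio parts = 16. Expected numbers out of 2545:
  red-kerneled: 2545 × 15/16 = 2385.9375
  white-kerneled: 2545 × 1/16 = 159.0625
χ² = Σ (O − E)² / E
  red-kerneled: (2345 − 2385.9375)² / 2385.9375 = 0.7024
  white-kerneled: (200 − 159.0625)² / 159.0625 = 10.5360
χ² = 0.7024 + 10.5360 = 11.2384 ≈ 11.238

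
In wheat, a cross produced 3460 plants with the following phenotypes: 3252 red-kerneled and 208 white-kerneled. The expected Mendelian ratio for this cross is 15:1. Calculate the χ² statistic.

Total ratio parts = 16. Expected numbers out of 3460:
  red-kerneled: 3460 × 15/16 = 3243.75
  white-kerneled: 3460 × 1/16 = 216.25
χ² = Σ (O − E)² / E
  red-kerneled: (3252 − 3243.75)² / 3243.75 = 0.0210
  white-kerneled: (208 − 216.25)² / 216.25 = 0.3147
χ² = 0.0210 + 0.3147 = 0.3357 ≈ 0.336

0.336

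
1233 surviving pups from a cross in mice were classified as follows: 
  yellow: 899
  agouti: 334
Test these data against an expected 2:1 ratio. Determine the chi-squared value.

Expected counts for N = 1233 under a 2:1 ratio (total parts = 3):
  yellow: 1233 × 2/3 = 822
  agouti: 1233 × 1/3 = 411
χ² = Σ (O − E)² / E
  yellow: (899 − 822)² / 822 = 7.2129
  agouti: (334 − 411)² / 411 = 14.4258
χ² = 7.2129 + 14.4258 = 21.6387 ≈ 21.639

21.639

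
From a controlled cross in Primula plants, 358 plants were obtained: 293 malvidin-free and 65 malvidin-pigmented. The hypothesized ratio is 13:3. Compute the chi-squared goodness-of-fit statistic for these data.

0.083

Expected counts for N = 358 under a 13:3 ratio (total parts = 16):
  malvidin-free: 358 × 13/16 = 290.875
  malvidin-pigmented: 358 × 3/16 = 67.125
χ² = Σ (O − E)² / E
  malvidin-free: (293 − 290.875)² / 290.875 = 0.0155
  malvidin-pigmented: (65 − 67.125)² / 67.125 = 0.0673
χ² = 0.0155 + 0.0673 = 0.0828 ≈ 0.083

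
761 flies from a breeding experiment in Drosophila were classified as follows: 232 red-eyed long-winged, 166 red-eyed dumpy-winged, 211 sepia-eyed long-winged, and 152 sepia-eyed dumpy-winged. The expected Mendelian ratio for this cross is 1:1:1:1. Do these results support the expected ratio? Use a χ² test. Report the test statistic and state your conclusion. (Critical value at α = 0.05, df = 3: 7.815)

22.206; not consistent

Total ratio parts = 4. Expected numbers out of 761:
  red-eyed long-winged: 761 × 1/4 = 190.25
  red-eyed dumpy-winged: 761 × 1/4 = 190.25
  sepia-eyed long-winged: 761 × 1/4 = 190.25
  sepia-eyed dumpy-winged: 761 × 1/4 = 190.25
χ² = Σ (O − E)² / E
  red-eyed long-winged: (232 − 190.25)² / 190.25 = 9.1620
  red-eyed dumpy-winged: (166 − 190.25)² / 190.25 = 3.0910
  sepia-eyed long-winged: (211 − 190.25)² / 190.25 = 2.2631
  sepia-eyed dumpy-winged: (152 − 190.25)² / 190.25 = 7.6902
χ² = 9.1620 + 3.0910 + 2.2631 + 7.6902 = 22.2063 ≈ 22.206
Degrees of freedom = 4 − 1 = 3; critical value at α = 0.05 is 7.815.
Since 22.206 > 7.815, we reject the null hypothesis — the data do not fit the 1:1:1:1 ratio.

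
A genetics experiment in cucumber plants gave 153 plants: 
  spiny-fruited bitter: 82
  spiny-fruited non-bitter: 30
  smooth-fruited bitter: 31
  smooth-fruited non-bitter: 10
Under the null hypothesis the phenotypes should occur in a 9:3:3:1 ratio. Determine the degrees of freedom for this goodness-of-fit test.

A goodness-of-fit test with 4 phenotype classes has df = 4 − 1 = 3.

3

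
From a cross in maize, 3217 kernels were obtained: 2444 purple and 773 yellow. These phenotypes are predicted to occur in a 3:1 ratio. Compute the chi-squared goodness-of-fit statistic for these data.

The 3:1 ratio has 4 parts, so with N = 3217 the expected counts are:
  purple: 3217 × 3/4 = 2412.75
  yellow: 3217 × 1/4 = 804.25
χ² = Σ (O − E)² / E
  purple: (2444 − 2412.75)² / 2412.75 = 0.4048
  yellow: (773 − 804.25)² / 804.25 = 1.2143
χ² = 0.4048 + 1.2143 = 1.6191 ≈ 1.619

1.619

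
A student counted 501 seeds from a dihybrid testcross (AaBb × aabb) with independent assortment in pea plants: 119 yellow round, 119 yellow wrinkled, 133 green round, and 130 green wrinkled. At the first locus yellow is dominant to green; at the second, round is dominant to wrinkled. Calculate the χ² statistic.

A dihybrid testcross with independent assortment gives a 1:1:1:1 ratio.
Under the 1:1:1:1 hypothesis (Σ ratio = 4, N = 501):
  yellow round: 501 × 1/4 = 125.25
  yellow wrinkled: 501 × 1/4 = 125.25
  green round: 501 × 1/4 = 125.25
  green wrinkled: 501 × 1/4 = 125.25
χ² = Σ (O − E)² / E
  yellow round: (119 − 125.25)² / 125.25 = 0.3119
  yellow wrinkled: (119 − 125.25)² / 125.25 = 0.3119
  green round: (133 − 125.25)² / 125.25 = 0.4795
  green wrinkled: (130 − 125.25)² / 125.25 = 0.1801
χ² = 0.3119 + 0.3119 + 0.4795 + 0.1801 = 1.2834 ≈ 1.283

1.283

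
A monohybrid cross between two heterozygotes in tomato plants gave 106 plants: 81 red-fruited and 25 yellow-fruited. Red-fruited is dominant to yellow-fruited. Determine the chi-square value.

0.113

For a monohybrid cross between heterozygotes with complete dominance, the expected phenotypic ratio is 3:1.
Expected counts for N = 106 under a 3:1 ratio (total parts = 4):
  red-fruited: 106 × 3/4 = 79.5
  yellow-fruited: 106 × 1/4 = 26.5
χ² = Σ (O − E)² / E
  red-fruited: (81 − 79.5)² / 79.5 = 0.0283
  yellow-fruited: (25 − 26.5)² / 26.5 = 0.0849
χ² = 0.0283 + 0.0849 = 0.1132 ≈ 0.113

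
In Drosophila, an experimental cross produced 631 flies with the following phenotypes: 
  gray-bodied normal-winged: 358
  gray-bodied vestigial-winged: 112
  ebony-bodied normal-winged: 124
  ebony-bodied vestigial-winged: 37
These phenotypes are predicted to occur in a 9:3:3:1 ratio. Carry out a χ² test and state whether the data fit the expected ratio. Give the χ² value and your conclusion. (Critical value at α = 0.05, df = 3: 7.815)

The 9:3:3:1 ratio has 16 parts, so with N = 631 the expected counts are:
  gray-bodied normal-winged: 631 × 9/16 = 354.9375
  gray-bodied vestigial-winged: 631 × 3/16 = 118.3125
  ebony-bodied normal-winged: 631 × 3/16 = 118.3125
  ebony-bodied vestigial-winged: 631 × 1/16 = 39.4375
χ² = Σ (O − E)² / E
  gray-bodied normal-winged: (358 − 354.9375)² / 354.9375 = 0.0264
  gray-bodied vestigial-winged: (112 − 118.3125)² / 118.3125 = 0.3368
  ebony-bodied normal-winged: (124 − 118.3125)² / 118.3125 = 0.2734
  ebony-bodied vestigial-winged: (37 − 39.4375)² / 39.4375 = 0.1507
χ² = 0.0264 + 0.3368 + 0.2734 + 0.1507 = 0.7873 ≈ 0.787
Degrees of freedom = 4 − 1 = 3; critical value at α = 0.05 is 7.815.
Since 0.787 < 7.815, we fail to reject the null hypothesis — the data are consistent with the 9:3:3:1 ratio.

0.787; consistent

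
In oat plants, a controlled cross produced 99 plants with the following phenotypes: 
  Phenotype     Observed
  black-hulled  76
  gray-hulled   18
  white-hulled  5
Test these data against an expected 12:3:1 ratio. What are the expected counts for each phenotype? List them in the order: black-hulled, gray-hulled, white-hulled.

74.25, 18.5625, 6.1875

Expected counts for N = 99 under a 12:3:1 ratio (total parts = 16):
  black-hulled: 99 × 12/16 = 74.25
  gray-hulled: 99 × 3/16 = 18.5625
  white-hulled: 99 × 1/16 = 6.1875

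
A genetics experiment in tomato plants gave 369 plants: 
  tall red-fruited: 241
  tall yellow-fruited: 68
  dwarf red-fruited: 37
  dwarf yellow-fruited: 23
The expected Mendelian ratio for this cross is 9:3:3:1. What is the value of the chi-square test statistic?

Under the 9:3:3:1 hypothesis (Σ ratio = 16, N = 369):
  tall red-fruited: 369 × 9/16 = 207.5625
  tall yellow-fruited: 369 × 3/16 = 69.1875
  dwarf red-fruited: 369 × 3/16 = 69.1875
  dwarf yellow-fruited: 369 × 1/16 = 23.0625
χ² = Σ (O − E)² / E
  tall red-fruited: (241 − 207.5625)² / 207.5625 = 5.3866
  tall yellow-fruited: (68 − 69.1875)² / 69.1875 = 0.0204
  dwarf red-fruited: (37 − 69.1875)² / 69.1875 = 14.9743
  dwarf yellow-fruited: (23 − 23.0625)² / 23.0625 = 0.0002
χ² = 5.3866 + 0.0204 + 14.9743 + 0.0002 = 20.3815 ≈ 20.382

20.382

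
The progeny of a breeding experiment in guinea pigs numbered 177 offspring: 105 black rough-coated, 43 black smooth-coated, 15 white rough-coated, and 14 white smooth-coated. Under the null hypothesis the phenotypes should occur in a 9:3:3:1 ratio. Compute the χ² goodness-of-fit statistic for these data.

13.945

Total ratio parts = 16. Expected numbers out of 177:
  black rough-coated: 177 × 9/16 = 99.5625
  black smooth-coated: 177 × 3/16 = 33.1875
  white rough-coated: 177 × 3/16 = 33.1875
  white smooth-coated: 177 × 1/16 = 11.0625
χ² = Σ (O − E)² / E
  black rough-coated: (105 − 99.5625)² / 99.5625 = 0.2970
  black smooth-coated: (43 − 33.1875)² / 33.1875 = 2.9012
  white rough-coated: (15 − 33.1875)² / 33.1875 = 9.9672
  white smooth-coated: (14 − 11.0625)² / 11.0625 = 0.7800
χ² = 0.2970 + 2.9012 + 9.9672 + 0.7800 = 13.9454 ≈ 13.945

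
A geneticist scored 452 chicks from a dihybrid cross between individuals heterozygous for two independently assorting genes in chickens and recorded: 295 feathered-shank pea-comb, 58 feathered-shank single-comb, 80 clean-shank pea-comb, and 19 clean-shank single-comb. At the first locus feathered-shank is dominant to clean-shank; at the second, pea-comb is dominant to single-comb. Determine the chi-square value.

18.269

A dihybrid F₂ with independent assortment and complete dominance at both loci gives a 9:3:3:1 phenotypic ratio.
Total ratio parts = 16. Expected numbers out of 452:
  feathered-shank pea-comb: 452 × 9/16 = 254.25
  feathered-shank single-comb: 452 × 3/16 = 84.75
  clean-shank pea-comb: 452 × 3/16 = 84.75
  clean-shank single-comb: 452 × 1/16 = 28.25
χ² = Σ (O − E)² / E
  feathered-shank pea-comb: (295 − 254.25)² / 254.25 = 6.5312
  feathered-shank single-comb: (58 − 84.75)² / 84.75 = 8.4432
  clean-shank pea-comb: (80 − 84.75)² / 84.75 = 0.2662
  clean-shank single-comb: (19 − 28.25)² / 28.25 = 3.0288
χ² = 6.5312 + 8.4432 + 0.2662 + 3.0288 = 18.2694 ≈ 18.269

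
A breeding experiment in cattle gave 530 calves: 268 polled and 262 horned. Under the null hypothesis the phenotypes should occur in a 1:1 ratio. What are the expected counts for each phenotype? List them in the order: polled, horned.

265, 265

The 1:1 ratio has 2 parts, so with N = 530 the expected counts are:
  polled: 530 × 1/2 = 265
  horned: 530 × 1/2 = 265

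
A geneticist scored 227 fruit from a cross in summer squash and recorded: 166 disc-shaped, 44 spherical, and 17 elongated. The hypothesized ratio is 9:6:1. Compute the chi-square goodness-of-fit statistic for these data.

31.921

The 9:6:1 ratio has 16 parts, so with N = 227 the expected counts are:
  disc-shaped: 227 × 9/16 = 127.6875
  spherical: 227 × 6/16 = 85.125
  elongated: 227 × 1/16 = 14.1875
χ² = Σ (O − E)² / E
  disc-shaped: (166 − 127.6875)² / 127.6875 = 11.4956
  spherical: (44 − 85.125)² / 85.125 = 19.8680
  elongated: (17 − 14.1875)² / 14.1875 = 0.5575
χ² = 11.4956 + 19.8680 + 0.5575 = 31.9211 ≈ 31.921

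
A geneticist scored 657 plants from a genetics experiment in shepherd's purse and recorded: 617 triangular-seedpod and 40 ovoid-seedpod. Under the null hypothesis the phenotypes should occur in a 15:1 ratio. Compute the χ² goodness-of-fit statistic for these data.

0.029

The 15:1 ratio has 16 parts, so with N = 657 the expected counts are:
  triangular-seedpod: 657 × 15/16 = 615.9375
  ovoid-seedpod: 657 × 1/16 = 41.0625
χ² = Σ (O − E)² / E
  triangular-seedpod: (617 − 615.9375)² / 615.9375 = 0.0018
  ovoid-seedpod: (40 − 41.0625)² / 41.0625 = 0.0275
χ² = 0.0018 + 0.0275 = 0.0293 ≈ 0.029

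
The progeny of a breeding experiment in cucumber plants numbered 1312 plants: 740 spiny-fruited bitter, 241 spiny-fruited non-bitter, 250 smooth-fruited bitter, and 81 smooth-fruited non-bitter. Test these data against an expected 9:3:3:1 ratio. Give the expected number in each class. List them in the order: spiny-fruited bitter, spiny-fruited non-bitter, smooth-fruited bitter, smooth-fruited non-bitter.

Expected counts for N = 1312 under a 9:3:3:1 ratio (total parts = 16):
  spiny-fruited bitter: 1312 × 9/16 = 738
  spiny-fruited non-bitter: 1312 × 3/16 = 246
  smooth-fruited bitter: 1312 × 3/16 = 246
  smooth-fruited non-bitter: 1312 × 1/16 = 82

738, 246, 246, 82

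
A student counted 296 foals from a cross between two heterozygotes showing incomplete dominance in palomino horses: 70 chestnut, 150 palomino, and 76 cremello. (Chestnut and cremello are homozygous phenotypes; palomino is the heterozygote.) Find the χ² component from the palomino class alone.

0.027

With incomplete dominance, a heterozygote × heterozygote cross gives a 1:2:1 phenotypic ratio.
Under the 1:2:1 hypothesis (Σ ratio = 4, N = 296):
  chestnut: 296 × 1/4 = 74
  palomino: 296 × 2/4 = 148
  cremello: 296 × 1/4 = 74
Contribution of palomino: (150 − 148)² / 148 = 0.0270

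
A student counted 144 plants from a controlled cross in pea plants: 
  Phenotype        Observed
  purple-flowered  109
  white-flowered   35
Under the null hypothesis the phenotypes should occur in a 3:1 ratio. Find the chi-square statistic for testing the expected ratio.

Under the 3:1 hypothesis (Σ ratio = 4, N = 144):
  purple-flowered: 144 × 3/4 = 108
  white-flowered: 144 × 1/4 = 36
χ² = Σ (O − E)² / E
  purple-flowered: (109 − 108)² / 108 = 0.0093
  white-flowered: (35 − 36)² / 36 = 0.0278
χ² = 0.0093 + 0.0278 = 0.0371 ≈ 0.037

0.037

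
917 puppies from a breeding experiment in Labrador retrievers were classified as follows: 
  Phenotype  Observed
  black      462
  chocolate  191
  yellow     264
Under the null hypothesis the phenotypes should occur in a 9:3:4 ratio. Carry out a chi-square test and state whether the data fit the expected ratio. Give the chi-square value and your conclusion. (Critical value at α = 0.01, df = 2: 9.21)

12.995; not consistent

Expected counts for N = 917 under a 9:3:4 ratio (total parts = 16):
  black: 917 × 9/16 = 515.8125
  chocolate: 917 × 3/16 = 171.9375
  yellow: 917 × 4/16 = 229.25
χ² = Σ (O − E)² / E
  black: (462 − 515.8125)² / 515.8125 = 5.6140
  chocolate: (191 − 171.9375)² / 171.9375 = 2.1134
  yellow: (264 − 229.25)² / 229.25 = 5.2674
χ² = 5.6140 + 2.1134 + 5.2674 = 12.9948 ≈ 12.995
Degrees of freedom = 3 − 1 = 2; critical value at α = 0.01 is 9.21.
Since 12.995 > 9.21, we reject the null hypothesis — the data do not fit the 9:3:4 ratio.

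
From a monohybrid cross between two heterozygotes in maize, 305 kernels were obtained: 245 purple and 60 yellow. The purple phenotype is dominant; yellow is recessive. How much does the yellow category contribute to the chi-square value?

3.463

For a monohybrid cross between heterozygotes with complete dominance, the expected phenotypic ratio is 3:1.
Total ratio parts = 4. Expected numbers out of 305:
  purple: 305 × 3/4 = 228.75
  yellow: 305 × 1/4 = 76.25
Contribution of yellow: (60 − 76.25)² / 76.25 = 3.4631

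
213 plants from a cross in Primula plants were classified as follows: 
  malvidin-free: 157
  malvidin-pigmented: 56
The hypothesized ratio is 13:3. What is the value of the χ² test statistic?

Under the 13:3 hypothesis (Σ ratio = 16, N = 213):
  malvidin-free: 213 × 13/16 = 173.0625
  malvidin-pigmented: 213 × 3/16 = 39.9375
χ² = Σ (O − E)² / E
  malvidin-free: (157 − 173.0625)² / 173.0625 = 1.4908
  malvidin-pigmented: (56 − 39.9375)² / 39.9375 = 6.4602
χ² = 1.4908 + 6.4602 = 7.951

7.951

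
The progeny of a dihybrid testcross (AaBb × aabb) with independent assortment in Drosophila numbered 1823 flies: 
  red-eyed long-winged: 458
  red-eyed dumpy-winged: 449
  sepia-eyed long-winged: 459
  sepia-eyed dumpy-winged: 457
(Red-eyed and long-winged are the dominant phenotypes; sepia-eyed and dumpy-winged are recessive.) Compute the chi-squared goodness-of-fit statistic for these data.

A dihybrid testcross with independent assortment gives a 1:1:1:1 ratio.
The 1:1:1:1 ratio has 4 parts, so with N = 1823 the expected counts are:
  red-eyed long-winged: 1823 × 1/4 = 455.75
  red-eyed dumpy-winged: 1823 × 1/4 = 455.75
  sepia-eyed long-winged: 1823 × 1/4 = 455.75
  sepia-eyed dumpy-winged: 1823 × 1/4 = 455.75
χ² = Σ (O − E)² / E
  red-eyed long-winged: (458 − 455.75)² / 455.75 = 0.0111
  red-eyed dumpy-winged: (449 − 455.75)² / 455.75 = 0.1000
  sepia-eyed long-winged: (459 − 455.75)² / 455.75 = 0.0232
  sepia-eyed dumpy-winged: (457 − 455.75)² / 455.75 = 0.0034
χ² = 0.0111 + 0.1000 + 0.0232 + 0.0034 = 0.1377 ≈ 0.138

0.138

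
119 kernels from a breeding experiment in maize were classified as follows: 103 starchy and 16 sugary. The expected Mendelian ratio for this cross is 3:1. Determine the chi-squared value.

8.473

Total ratio parts = 4. Expected numbers out of 119:
  starchy: 119 × 3/4 = 89.25
  sugary: 119 × 1/4 = 29.75
χ² = Σ (O − E)² / E
  starchy: (103 − 89.25)² / 89.25 = 2.1183
  sugary: (16 − 29.75)² / 29.75 = 6.3550
χ² = 2.1183 + 6.3550 = 8.4733 ≈ 8.473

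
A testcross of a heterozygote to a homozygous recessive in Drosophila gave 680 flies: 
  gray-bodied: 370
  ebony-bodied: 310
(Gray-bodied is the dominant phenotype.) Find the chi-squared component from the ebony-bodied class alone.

A testcross of a heterozygote (Aa × aa) gives a 1:1 phenotypic ratio.
Expected counts for N = 680 under a 1:1 ratio (total parts = 2):
  gray-bodied: 680 × 1/2 = 340
  ebony-bodied: 680 × 1/2 = 340
Contribution of ebony-bodied: (310 − 340)² / 340 = 2.6471

2.647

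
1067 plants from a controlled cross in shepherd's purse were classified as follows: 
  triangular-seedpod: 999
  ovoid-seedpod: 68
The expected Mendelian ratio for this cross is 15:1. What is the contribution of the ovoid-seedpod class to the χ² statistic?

Under the 15:1 hypothesis (Σ ratio = 16, N = 1067):
  triangular-seedpod: 1067 × 15/16 = 1000.3125
  ovoid-seedpod: 1067 × 1/16 = 66.6875
Contribution of ovoid-seedpod: (68 − 66.6875)² / 66.6875 = 0.0258

0.026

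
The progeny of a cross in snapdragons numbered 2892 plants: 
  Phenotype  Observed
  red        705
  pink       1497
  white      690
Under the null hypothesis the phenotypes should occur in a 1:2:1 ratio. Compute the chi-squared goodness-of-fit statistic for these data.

3.753

Expected counts for N = 2892 under a 1:2:1 ratio (total parts = 4):
  red: 2892 × 1/4 = 723
  pink: 2892 × 2/4 = 1446
  white: 2892 × 1/4 = 723
χ² = Σ (O − E)² / E
  red: (705 − 723)² / 723 = 0.4481
  pink: (1497 − 1446)² / 1446 = 1.7988
  white: (690 − 723)² / 723 = 1.5062
χ² = 0.4481 + 1.7988 + 1.5062 = 3.7531 ≈ 3.753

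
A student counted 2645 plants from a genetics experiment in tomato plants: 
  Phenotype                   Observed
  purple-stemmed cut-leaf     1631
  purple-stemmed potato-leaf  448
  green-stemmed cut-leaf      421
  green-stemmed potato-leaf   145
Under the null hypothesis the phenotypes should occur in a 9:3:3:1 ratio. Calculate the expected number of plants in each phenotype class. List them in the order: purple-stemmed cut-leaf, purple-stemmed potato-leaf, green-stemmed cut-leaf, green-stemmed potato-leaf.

Expected counts for N = 2645 under a 9:3:3:1 ratio (total parts = 16):
  purple-stemmed cut-leaf: 2645 × 9/16 = 1487.8125
  purple-stemmed potato-leaf: 2645 × 3/16 = 495.9375
  green-stemmed cut-leaf: 2645 × 3/16 = 495.9375
  green-stemmed potato-leaf: 2645 × 1/16 = 165.3125

1487.8125, 495.9375, 495.9375, 165.3125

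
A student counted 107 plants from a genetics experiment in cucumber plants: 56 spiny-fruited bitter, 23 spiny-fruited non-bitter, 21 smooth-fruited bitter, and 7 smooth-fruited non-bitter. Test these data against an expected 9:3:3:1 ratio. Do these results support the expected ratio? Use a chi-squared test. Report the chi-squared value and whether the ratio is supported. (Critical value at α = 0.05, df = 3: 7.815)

0.780; consistent

Total ratio parts = 16. Expected numbers out of 107:
  spiny-fruited bitter: 107 × 9/16 = 60.1875
  spiny-fruited non-bitter: 107 × 3/16 = 20.0625
  smooth-fruited bitter: 107 × 3/16 = 20.0625
  smooth-fruited non-bitter: 107 × 1/16 = 6.6875
χ² = Σ (O − E)² / E
  spiny-fruited bitter: (56 − 60.1875)² / 60.1875 = 0.2913
  spiny-fruited non-bitter: (23 − 20.0625)² / 20.0625 = 0.4301
  smooth-fruited bitter: (21 − 20.0625)² / 20.0625 = 0.0438
  smooth-fruited non-bitter: (7 − 6.6875)² / 6.6875 = 0.0146
χ² = 0.2913 + 0.4301 + 0.0438 + 0.0146 = 0.7798 ≈ 0.780
Degrees of freedom = 4 − 1 = 3; critical value at α = 0.05 is 7.815.
Since 0.780 < 7.815, we fail to reject the null hypothesis — the data are consistent with the 9:3:3:1 ratio.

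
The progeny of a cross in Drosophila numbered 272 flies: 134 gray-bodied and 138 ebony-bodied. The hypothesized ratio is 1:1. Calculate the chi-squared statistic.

0.059

Expected counts for N = 272 under a 1:1 ratio (total parts = 2):
  gray-bodied: 272 × 1/2 = 136
  ebony-bodied: 272 × 1/2 = 136
χ² = Σ (O − E)² / E
  gray-bodied: (134 − 136)² / 136 = 0.0294
  ebony-bodied: (138 − 136)² / 136 = 0.0294
χ² = 0.0294 + 0.0294 = 0.0588 ≈ 0.059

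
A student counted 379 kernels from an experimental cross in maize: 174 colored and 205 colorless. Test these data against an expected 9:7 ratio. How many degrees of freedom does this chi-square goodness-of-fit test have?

1

A goodness-of-fit test with 2 phenotype classes has df = 2 − 1 = 1.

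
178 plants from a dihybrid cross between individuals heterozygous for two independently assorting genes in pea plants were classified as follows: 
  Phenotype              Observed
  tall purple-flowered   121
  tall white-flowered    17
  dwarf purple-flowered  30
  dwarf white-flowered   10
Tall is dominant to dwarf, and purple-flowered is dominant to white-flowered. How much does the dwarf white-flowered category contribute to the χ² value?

0.114

A dihybrid F₂ with independent assortment and complete dominance at both loci gives a 9:3:3:1 phenotypic ratio.
The 9:3:3:1 ratio has 16 parts, so with N = 178 the expected counts are:
  tall purple-flowered: 178 × 9/16 = 100.125
  tall white-flowered: 178 × 3/16 = 33.375
  dwarf purple-flowered: 178 × 3/16 = 33.375
  dwarf white-flowered: 178 × 1/16 = 11.125
Contribution of dwarf white-flowered: (10 − 11.125)² / 11.125 = 0.1138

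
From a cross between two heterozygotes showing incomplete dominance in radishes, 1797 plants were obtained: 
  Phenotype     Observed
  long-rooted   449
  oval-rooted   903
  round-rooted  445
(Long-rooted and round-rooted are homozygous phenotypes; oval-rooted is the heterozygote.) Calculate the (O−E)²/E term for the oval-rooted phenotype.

0.023

With incomplete dominance, a heterozygote × heterozygote cross gives a 1:2:1 phenotypic ratio.
Expected counts for N = 1797 under a 1:2:1 ratio (total parts = 4):
  long-rooted: 1797 × 1/4 = 449.25
  oval-rooted: 1797 × 2/4 = 898.5
  round-rooted: 1797 × 1/4 = 449.25
Contribution of oval-rooted: (903 − 898.5)² / 898.5 = 0.0225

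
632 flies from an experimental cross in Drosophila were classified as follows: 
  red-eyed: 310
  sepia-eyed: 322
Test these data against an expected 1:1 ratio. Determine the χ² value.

0.228

Under the 1:1 hypothesis (Σ ratio = 2, N = 632):
  red-eyed: 632 × 1/2 = 316
  sepia-eyed: 632 × 1/2 = 316
χ² = Σ (O − E)² / E
  red-eyed: (310 − 316)² / 316 = 0.1139
  sepia-eyed: (322 − 316)² / 316 = 0.1139
χ² = 0.1139 + 0.1139 = 0.2278 ≈ 0.228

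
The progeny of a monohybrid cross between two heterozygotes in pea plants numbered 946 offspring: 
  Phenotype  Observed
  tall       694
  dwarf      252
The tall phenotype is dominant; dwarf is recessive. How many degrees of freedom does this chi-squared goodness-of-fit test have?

1

For a monohybrid cross between heterozygotes with complete dominance, the expected phenotypic ratio is 3:1.
A goodness-of-fit test with 2 phenotype classes has df = 2 − 1 = 1.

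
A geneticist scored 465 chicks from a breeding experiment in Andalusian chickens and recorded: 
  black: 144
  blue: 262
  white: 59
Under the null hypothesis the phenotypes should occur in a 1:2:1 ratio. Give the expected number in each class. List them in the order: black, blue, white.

The 1:2:1 ratio has 4 parts, so with N = 465 the expected counts are:
  black: 465 × 1/4 = 116.25
  blue: 465 × 2/4 = 232.5
  white: 465 × 1/4 = 116.25

116.25, 232.5, 116.25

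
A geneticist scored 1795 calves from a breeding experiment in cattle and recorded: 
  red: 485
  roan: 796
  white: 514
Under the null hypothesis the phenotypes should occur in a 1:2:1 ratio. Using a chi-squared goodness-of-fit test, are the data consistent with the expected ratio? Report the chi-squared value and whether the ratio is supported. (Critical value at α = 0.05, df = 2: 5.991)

23.895; not consistent

Total ratio parts = 4. Expected numbers out of 1795:
  red: 1795 × 1/4 = 448.75
  roan: 1795 × 2/4 = 897.5
  white: 1795 × 1/4 = 448.75
χ² = Σ (O − E)² / E
  red: (485 − 448.75)² / 448.75 = 2.9283
  roan: (796 − 897.5)² / 897.5 = 11.4788
  white: (514 − 448.75)² / 448.75 = 9.4876
χ² = 2.9283 + 11.4788 + 9.4876 = 23.8947 ≈ 23.895
Degrees of freedom = 3 − 1 = 2; critical value at α = 0.05 is 5.991.
Since 23.895 > 5.991, we reject the null hypothesis — the data do not fit the 1:2:1 ratio.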